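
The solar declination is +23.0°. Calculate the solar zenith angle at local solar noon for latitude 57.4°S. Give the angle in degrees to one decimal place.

80.4°

At local solar noon the hour angle is zero, so the zenith angle is |φ − δ| = |-57.4° − (23.0°)| = 80.4°.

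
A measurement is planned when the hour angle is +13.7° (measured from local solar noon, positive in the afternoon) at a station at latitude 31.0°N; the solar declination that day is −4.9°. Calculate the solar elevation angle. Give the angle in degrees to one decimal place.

51.8°

With φ = 31.0°, δ = -4.9°, H = 13.70°: sin φ sin δ = -0.0440, cos φ cos δ cos H = 0.8297, so cos θ_z = 0.7857.
θ_z = arccos(0.7857) = 38.21°, so the elevation is 90° − 38.21° = 51.79°.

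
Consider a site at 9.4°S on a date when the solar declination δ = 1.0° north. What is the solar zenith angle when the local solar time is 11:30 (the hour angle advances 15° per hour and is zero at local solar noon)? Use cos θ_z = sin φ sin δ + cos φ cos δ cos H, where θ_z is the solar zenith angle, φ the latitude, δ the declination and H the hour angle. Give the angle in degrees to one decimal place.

Hour angle H = 15° × (11.5 − 12) = -7.50°.
cos θ_z = sin(-9.4°) sin(1.0°) + cos(-9.4°) cos(1.0°) cos(-7.50°) = -0.0029 + 0.9780 = 0.9751.
θ_z = arccos(0.9751) = 12.81°.

12.8°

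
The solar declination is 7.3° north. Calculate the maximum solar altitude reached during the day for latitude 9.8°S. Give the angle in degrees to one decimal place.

At local solar noon the hour angle is zero, so the elevation is 90° − |φ − δ| = 90° − |-9.8° − (7.3°)| = 90° − 17.1° = 72.9°.

72.9°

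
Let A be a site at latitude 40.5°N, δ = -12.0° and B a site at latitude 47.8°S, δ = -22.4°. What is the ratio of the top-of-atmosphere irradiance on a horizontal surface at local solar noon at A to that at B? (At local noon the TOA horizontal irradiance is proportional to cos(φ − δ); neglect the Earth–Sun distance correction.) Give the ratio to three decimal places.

A: cos θ_z = cos(40.5° − (-12.0°)) = 0.6088.
B: cos θ_z = cos(-47.8° − (-22.4°)) = 0.9033.
Ratio A/B = 0.6088 / 0.9033 = 0.6740.

0.674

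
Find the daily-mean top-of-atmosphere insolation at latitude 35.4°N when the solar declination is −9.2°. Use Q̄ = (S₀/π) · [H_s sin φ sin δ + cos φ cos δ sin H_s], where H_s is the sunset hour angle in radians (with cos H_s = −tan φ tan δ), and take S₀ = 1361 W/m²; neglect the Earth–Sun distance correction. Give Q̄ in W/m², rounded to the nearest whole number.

−tan φ tan δ = −(0.7107)(-0.1620) = 0.1151; H_s = arccos(0.1151) = 83.39°. In radians, H_s = 1.4554.
H_s sin φ sin δ = 1.4554 × 0.5793 × -0.1599 = -0.1348.
cos φ cos δ sin H_s = 0.8151 × 0.9871 × 0.9933 = 0.7992.
Q̄ = (1361/π) × (-0.1348 + 0.7992) = 433.22 × 0.6644 = 287.83 W/m².

288 W/m²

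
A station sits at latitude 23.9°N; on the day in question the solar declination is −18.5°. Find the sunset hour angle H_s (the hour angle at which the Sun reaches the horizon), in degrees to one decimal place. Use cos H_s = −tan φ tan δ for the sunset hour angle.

81.5°

cos H_s = −tan(23.9°) · tan(-18.5°) = 0.1483, so H_s = arccos(0.1483) = 81.47°.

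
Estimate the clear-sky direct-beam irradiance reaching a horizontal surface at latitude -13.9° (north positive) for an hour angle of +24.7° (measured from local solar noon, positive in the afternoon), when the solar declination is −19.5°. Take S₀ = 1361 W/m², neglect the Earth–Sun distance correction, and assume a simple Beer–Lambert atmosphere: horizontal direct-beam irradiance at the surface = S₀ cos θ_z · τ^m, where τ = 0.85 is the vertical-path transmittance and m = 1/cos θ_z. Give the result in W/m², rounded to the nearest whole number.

1038 W/m²

cos θ_z = sin φ sin δ + cos φ cos δ cos H = (-0.2402)(-0.3338) + (0.9707)(0.9426)(0.9085) = 0.9114.
Air mass m = 1/cos θ_z = 1/0.9114 = 1.097; τ^m = 0.85^1.097 = 0.8367.
Surface direct beam = 1361 × 0.9114 × 0.8367 = 1037.86 W/m².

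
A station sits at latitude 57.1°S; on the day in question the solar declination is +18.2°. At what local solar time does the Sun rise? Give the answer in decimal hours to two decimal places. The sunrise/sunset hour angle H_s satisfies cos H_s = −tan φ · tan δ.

cos H_s = −tan(-57.1°) · tan(18.2°) = 0.5082, so H_s = arccos(0.5082) = 59.46°.
Sunrise is at 12 − H_s/15 = 12 − 3.964 = 8.036 h local solar time.

8.04 h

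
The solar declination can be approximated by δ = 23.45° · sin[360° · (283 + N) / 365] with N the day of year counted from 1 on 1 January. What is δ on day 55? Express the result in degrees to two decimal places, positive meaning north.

-10.51°

360 × (283 + 55) / 365 = 333.370°; sin(333.370°) = -0.4482.
δ = 23.45 × -0.4482 = -10.510° ≈ -10.51°.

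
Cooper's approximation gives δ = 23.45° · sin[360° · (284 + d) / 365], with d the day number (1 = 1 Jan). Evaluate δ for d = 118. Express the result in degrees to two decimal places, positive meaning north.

+13.95°

360 × (284 + 118) / 365 = 396.493°; sin(396.493°) = 0.5947.
δ = 23.45 × 0.5947 = 13.946° ≈ +13.95°.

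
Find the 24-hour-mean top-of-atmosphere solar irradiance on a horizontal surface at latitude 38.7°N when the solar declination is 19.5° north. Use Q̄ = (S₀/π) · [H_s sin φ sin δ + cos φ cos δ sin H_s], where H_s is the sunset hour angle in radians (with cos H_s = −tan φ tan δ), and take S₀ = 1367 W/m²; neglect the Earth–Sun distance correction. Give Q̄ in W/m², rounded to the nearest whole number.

−tan φ tan δ = −(0.8012)(0.3541) = -0.2837; H_s = arccos(-0.2837) = 106.48°. In radians, H_s = 1.8584.
H_s sin φ sin δ = 1.8584 × 0.6252 × 0.3338 = 0.3878.
cos φ cos δ sin H_s = 0.7804 × 0.9426 × 0.9589 = 0.7054.
Q̄ = (1367/π) × (0.3878 + 0.7054) = 435.13 × 1.0932 = 475.68 W/m².

476 W/m²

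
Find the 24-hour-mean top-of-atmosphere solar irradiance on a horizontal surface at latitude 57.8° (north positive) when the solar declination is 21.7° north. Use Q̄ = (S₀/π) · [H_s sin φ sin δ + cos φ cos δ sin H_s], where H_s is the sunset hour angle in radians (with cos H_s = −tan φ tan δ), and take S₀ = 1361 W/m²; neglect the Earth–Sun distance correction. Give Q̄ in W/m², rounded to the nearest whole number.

472 W/m²

The sunset hour angle satisfies cos H_s = −tan φ tan δ = -0.6319, giving H_s = 129.19°. In radians, H_s = 2.2548.
H_s sin φ sin δ = 2.2548 × 0.8462 × 0.3697 = 0.7054.
cos φ cos δ sin H_s = 0.5329 × 0.9291 × 0.7750 = 0.3837.
Q̄ = (1361/π) × (0.7054 + 0.3837) = 433.22 × 1.0891 = 471.82 W/m².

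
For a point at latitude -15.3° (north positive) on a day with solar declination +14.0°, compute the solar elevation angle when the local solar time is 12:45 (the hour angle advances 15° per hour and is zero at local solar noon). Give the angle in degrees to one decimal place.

Hour angle H = 15° × (12.75 − 12) = 11.25°.
cos θ_z = sin(-15.3°) sin(14.0°) + cos(-15.3°) cos(14.0°) cos(11.25°) = -0.0638 + 0.9179 = 0.8541.
θ_z = arccos(0.8541) = 31.34°, so the elevation is 90° − 31.34° = 58.66°.

58.7°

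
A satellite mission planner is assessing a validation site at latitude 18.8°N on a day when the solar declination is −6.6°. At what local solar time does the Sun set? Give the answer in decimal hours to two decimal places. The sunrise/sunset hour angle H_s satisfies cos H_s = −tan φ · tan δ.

17.85 h

−tan φ tan δ = −(0.3404)(-0.1157) = 0.0394; H_s = arccos(0.0394) = 87.74°.
Sunset is at 12 + H_s/15 = 12 + 5.849 = 17.849 h local solar time.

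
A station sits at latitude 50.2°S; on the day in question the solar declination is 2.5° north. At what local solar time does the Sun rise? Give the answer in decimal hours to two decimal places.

−tan φ tan δ = −(-1.2002)(0.0437) = 0.0524; H_s = arccos(0.0524) = 87.00°.
Sunrise is at 12 − H_s/15 = 12 − 5.800 = 6.200 h local solar time.

6.20 h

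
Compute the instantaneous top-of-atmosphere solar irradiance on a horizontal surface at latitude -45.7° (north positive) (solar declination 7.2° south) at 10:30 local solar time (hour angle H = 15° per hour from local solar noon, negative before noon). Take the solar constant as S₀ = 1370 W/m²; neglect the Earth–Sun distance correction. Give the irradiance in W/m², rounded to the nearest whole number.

1000 W/m²

Hour angle H = 15° × (10.5 − 12) = -22.50°.
cos θ_z = sin(-45.7°) sin(-7.2°) + cos(-45.7°) cos(-7.2°) cos(-22.50°) = 0.0897 + 0.6402 = 0.7299.
Top-of-atmosphere irradiance = S₀ cos θ_z = 1370 × 0.7299 = 999.96 W/m².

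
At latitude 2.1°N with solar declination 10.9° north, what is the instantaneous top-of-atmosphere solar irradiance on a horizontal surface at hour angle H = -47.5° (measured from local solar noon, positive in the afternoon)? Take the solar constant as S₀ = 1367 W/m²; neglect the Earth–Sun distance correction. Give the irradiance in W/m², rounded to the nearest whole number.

cos θ_z = sin(2.1°) sin(10.9°) + cos(2.1°) cos(10.9°) cos(-47.50°) = 0.0069 + 0.6630 = 0.6699.
Top-of-atmosphere irradiance = S₀ cos θ_z = 1367 × 0.6699 = 915.75 W/m².

916 W/m²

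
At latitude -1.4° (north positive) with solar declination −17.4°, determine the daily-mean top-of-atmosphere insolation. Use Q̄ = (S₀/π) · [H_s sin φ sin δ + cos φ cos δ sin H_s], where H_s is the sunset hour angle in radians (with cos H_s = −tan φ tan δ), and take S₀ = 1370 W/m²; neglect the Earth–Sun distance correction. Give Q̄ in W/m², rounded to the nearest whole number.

cos H_s = −tan(-1.4°) · tan(-17.4°) = -0.0077, so H_s = arccos(-0.0077) = 90.44°. In radians, H_s = 1.5785.
H_s sin φ sin δ = 1.5785 × -0.0244 × -0.2990 = 0.0115.
cos φ cos δ sin H_s = 0.9997 × 0.9542 × 1.0000 = 0.9539.
Q̄ = (1370/π) × (0.0115 + 0.9539) = 436.08 × 0.9654 = 420.99 W/m².

421 W/m²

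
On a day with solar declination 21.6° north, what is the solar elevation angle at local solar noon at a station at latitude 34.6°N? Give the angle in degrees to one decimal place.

At local solar noon the hour angle is zero, so the elevation is 90° − |φ − δ| = 90° − |34.6° − (21.6°)| = 90° − 13.0° = 77.0°.

77.0°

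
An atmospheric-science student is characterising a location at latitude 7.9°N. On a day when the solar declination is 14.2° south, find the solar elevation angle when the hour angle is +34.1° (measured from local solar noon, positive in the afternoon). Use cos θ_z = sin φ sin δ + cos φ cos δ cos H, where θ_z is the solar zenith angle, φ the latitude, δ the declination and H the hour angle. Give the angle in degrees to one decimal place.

With φ = 7.9°, δ = -14.2°, H = 34.10°: sin φ sin δ = -0.0337, cos φ cos δ cos H = 0.7951, so cos θ_z = 0.7614.
θ_z = arccos(0.7614) = 40.41°, so the elevation is 90° − 40.41° = 49.59°.

49.6°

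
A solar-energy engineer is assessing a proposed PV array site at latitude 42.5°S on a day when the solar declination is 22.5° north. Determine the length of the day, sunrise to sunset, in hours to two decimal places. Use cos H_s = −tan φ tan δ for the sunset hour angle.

−tan φ tan δ = −(-0.9163)(0.4142) = 0.3795; H_s = arccos(0.3795) = 67.70°.
Day length = 2 H_s / 15° h⁻¹ = 135.40° / 15 = 9.027 h.

9.03 hours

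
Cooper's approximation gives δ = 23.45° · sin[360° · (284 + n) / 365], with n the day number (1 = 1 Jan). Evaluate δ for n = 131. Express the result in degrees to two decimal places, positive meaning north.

360 × (284 + 131) / 365 = 409.315°; sin(409.315°) = 0.7583.
δ = 23.45 × 0.7583 = 17.782° ≈ +17.78°.

+17.78°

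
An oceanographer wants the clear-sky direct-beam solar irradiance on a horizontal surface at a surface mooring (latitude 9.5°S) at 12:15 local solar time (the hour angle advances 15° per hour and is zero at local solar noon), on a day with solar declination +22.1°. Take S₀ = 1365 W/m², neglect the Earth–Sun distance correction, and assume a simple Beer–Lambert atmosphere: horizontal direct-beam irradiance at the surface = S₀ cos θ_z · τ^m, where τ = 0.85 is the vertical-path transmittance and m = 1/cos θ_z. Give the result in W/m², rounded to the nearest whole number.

Hour angle H = 15° × (12.25 − 12) = 3.75°.
cos θ_z = sin(-9.5°) sin(22.1°) + cos(-9.5°) cos(22.1°) cos(3.75°) = -0.0621 + 0.9119 = 0.8498.
Air mass m = 1/cos θ_z = 1/0.8498 = 1.177; τ^m = 0.85^1.177 = 0.8259.
Surface direct beam = 1365 × 0.8498 × 0.8259 = 958.03 W/m².

958 W/m²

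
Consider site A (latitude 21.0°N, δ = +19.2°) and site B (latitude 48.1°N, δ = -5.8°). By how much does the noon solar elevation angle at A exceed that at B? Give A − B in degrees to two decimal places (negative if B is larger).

A: 90° − |21.0 − (19.2)| = 88.20°.
B: 90° − |48.1 − (-5.8)| = 36.10°.
A − B = 88.20 − 36.10 = 52.10°.

+52.10°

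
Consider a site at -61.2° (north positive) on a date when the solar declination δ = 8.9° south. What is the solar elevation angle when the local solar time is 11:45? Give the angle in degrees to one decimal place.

Hour angle H = 15° × (11.75 − 12) = -3.75°.
cos θ_z = sin φ sin δ + cos φ cos δ cos H = (-0.8763)(-0.1547) + (0.4818)(0.9880)(0.9979) = 0.6106.
θ_z = arccos(0.6106) = 52.37°, so the elevation is 90° − 52.37° = 37.63°.

37.6°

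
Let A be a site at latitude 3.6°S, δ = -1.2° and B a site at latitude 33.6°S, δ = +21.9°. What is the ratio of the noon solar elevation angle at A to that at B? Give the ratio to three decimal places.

2.539

A: 90° − |-3.6 − (-1.2)| = 87.60°.
B: 90° − |-33.6 − (21.9)| = 34.50°.
Ratio A/B = 87.6000 / 34.5000 = 2.5391.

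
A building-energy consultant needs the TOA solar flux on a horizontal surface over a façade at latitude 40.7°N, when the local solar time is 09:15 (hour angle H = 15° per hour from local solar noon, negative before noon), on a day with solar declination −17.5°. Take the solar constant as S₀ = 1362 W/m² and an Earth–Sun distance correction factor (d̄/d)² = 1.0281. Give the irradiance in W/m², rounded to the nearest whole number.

Hour angle H = 15° × (9.25 − 12) = -41.25°.
cos θ_z = sin(40.7°) sin(-17.5°) + cos(40.7°) cos(-17.5°) cos(-41.25°) = -0.1961 + 0.5436 = 0.3475.
Top-of-atmosphere irradiance = S₀ (d̄/d)² cos θ_z = 1362 × 1.0281 × 0.3475 = 486.59 W/m².

487 W/m²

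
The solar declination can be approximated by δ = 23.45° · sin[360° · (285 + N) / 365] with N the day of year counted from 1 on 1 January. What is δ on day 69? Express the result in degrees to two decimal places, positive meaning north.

360 × (285 + 69) / 365 = 349.151°; sin(349.151°) = -0.1882.
δ = 23.45 × -0.1882 = -4.413° ≈ -4.41°.

-4.41°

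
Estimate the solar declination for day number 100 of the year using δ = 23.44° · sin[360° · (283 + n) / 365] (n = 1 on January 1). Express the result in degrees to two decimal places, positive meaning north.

360 × (283 + 100) / 365 = 377.753°; sin(377.753°) = 0.3049.
δ = 23.44 × 0.3049 = 7.147° ≈ +7.15°.

+7.15°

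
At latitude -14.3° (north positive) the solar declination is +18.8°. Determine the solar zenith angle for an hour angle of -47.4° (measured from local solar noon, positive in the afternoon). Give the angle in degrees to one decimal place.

57.2°

With φ = -14.3°, δ = 18.8°, H = -47.40°: sin φ sin δ = -0.0796, cos φ cos δ cos H = 0.6209, so cos θ_z = 0.5413.
θ_z = arccos(0.5413) = 57.23°.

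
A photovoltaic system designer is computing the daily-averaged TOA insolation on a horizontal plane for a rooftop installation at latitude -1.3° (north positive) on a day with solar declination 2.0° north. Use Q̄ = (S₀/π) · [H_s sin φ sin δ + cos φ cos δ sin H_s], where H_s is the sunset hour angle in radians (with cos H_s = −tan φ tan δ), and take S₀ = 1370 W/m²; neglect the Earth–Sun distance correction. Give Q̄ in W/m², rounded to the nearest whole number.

435 W/m²

−tan φ tan δ = −(-0.0227)(0.0349) = 0.0008; H_s = arccos(0.0008) = 89.95°. In radians, H_s = 1.5699.
H_s sin φ sin δ = 1.5699 × -0.0227 × 0.0349 = -0.0012.
cos φ cos δ sin H_s = 0.9997 × 0.9994 × 1.0000 = 0.9991.
Q̄ = (1370/π) × (-0.0012 + 0.9991) = 436.08 × 0.9979 = 435.16 W/m².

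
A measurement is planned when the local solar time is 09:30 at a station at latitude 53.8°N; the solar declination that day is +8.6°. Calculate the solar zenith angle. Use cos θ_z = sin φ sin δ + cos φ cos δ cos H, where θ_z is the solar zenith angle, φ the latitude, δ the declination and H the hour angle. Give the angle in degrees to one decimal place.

Hour angle H = 15° × (9.5 − 12) = -37.50°.
cos θ_z = sin(53.8°) sin(8.6°) + cos(53.8°) cos(8.6°) cos(-37.50°) = 0.1207 + 0.4633 = 0.5840.
θ_z = arccos(0.5840) = 54.27°.

54.3°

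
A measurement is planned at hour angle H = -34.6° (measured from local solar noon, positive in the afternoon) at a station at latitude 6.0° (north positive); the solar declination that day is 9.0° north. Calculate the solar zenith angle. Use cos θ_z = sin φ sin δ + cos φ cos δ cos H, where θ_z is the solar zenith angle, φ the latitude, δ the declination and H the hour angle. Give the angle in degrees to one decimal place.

34.4°

With φ = 6.0°, δ = 9.0°, H = -34.60°: sin φ sin δ = 0.0164, cos φ cos δ cos H = 0.8085, so cos θ_z = 0.8249.
θ_z = arccos(0.8249) = 34.42°.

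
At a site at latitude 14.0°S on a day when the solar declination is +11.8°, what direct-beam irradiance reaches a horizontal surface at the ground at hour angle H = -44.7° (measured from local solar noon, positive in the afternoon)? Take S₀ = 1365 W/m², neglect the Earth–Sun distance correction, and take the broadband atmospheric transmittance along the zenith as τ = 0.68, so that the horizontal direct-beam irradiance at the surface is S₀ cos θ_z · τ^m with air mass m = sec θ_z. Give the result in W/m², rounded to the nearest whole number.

With φ = -14.0°, δ = 11.8°, H = -44.70°: sin φ sin δ = -0.0495, cos φ cos δ cos H = 0.6751, so cos θ_z = 0.6256.
Air mass m = 1/cos θ_z = 1/0.6256 = 1.598; τ^m = 0.68^1.598 = 0.5399.
Surface direct beam = 1365 × 0.6256 × 0.5399 = 461.04 W/m².

461 W/m²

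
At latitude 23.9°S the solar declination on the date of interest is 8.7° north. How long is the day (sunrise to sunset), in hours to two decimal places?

cos H_s = −tan(-23.9°) · tan(8.7°) = 0.0678, so H_s = arccos(0.0678) = 86.11°.
Day length = 2 H_s / 15° h⁻¹ = 172.22° / 15 = 11.481 h.

11.48 hours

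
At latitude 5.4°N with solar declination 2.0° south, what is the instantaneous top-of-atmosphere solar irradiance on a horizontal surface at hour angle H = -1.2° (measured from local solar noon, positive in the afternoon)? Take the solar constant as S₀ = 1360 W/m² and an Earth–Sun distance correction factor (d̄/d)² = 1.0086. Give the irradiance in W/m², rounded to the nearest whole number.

cos θ_z = sin(5.4°) sin(-2.0°) + cos(5.4°) cos(-2.0°) cos(-1.20°) = -0.0033 + 0.9947 = 0.9914.
Top-of-atmosphere irradiance = S₀ (d̄/d)² cos θ_z = 1360 × 1.0086 × 0.9914 = 1359.90 W/m².

1360 W/m²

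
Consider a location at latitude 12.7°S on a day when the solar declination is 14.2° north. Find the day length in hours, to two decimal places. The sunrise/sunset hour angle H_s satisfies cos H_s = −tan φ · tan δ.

cos H_s = −tan(-12.7°) · tan(14.2°) = 0.0570, so H_s = arccos(0.0570) = 86.73°.
Day length = 2 H_s / 15° h⁻¹ = 173.46° / 15 = 11.564 h.

11.56 hours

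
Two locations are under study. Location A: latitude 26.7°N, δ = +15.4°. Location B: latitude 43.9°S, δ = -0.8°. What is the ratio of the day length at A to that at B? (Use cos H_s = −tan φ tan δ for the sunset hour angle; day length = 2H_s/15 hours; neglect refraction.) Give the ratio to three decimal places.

A: H_s = arccos(−tan 26.7° · tan 15.4°) = 97.96°, so 2H_s/15 = 13.0613 h.
B: H_s = arccos(−tan -43.9° · tan -0.8°) = 90.77°, so 2H_s/15 = 12.1027 h.
Ratio A/B = 13.0613 / 12.1027 = 1.0792.

1.079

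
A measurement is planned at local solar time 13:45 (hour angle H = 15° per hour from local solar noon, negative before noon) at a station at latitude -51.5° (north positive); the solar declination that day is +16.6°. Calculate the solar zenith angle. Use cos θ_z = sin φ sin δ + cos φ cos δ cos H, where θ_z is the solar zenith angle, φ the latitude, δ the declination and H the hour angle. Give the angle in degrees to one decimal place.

71.9°

Hour angle H = 15° × (13.75 − 12) = 26.25°.
With φ = -51.5°, δ = 16.6°, H = 26.25°: sin φ sin δ = -0.2236, cos φ cos δ cos H = 0.5350, so cos θ_z = 0.3114.
θ_z = arccos(0.3114) = 71.86°.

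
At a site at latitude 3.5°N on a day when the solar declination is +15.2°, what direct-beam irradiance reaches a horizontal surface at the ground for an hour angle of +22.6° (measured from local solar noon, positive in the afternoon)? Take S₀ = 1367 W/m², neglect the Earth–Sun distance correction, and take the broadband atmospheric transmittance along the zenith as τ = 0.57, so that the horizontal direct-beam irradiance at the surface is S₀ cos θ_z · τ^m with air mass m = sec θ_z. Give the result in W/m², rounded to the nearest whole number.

665 W/m²

cos θ_z = sin φ sin δ + cos φ cos δ cos H = (0.0610)(0.2622) + (0.9981)(0.9650)(0.9232) = 0.9052.
Air mass m = 1/cos θ_z = 1/0.9052 = 1.105; τ^m = 0.57^1.105 = 0.5373.
Surface direct beam = 1367 × 0.9052 × 0.5373 = 664.86 W/m².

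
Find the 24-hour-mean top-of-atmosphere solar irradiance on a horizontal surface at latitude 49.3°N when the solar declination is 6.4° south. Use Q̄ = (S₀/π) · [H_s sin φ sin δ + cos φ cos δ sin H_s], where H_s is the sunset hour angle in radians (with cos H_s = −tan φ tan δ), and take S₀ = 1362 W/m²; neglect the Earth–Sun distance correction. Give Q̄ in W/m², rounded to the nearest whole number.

226 W/m²

cos H_s = −tan(49.3°) · tan(-6.4°) = 0.1304, so H_s = arccos(0.1304) = 82.51°. In radians, H_s = 1.4401.
H_s sin φ sin δ = 1.4401 × 0.7581 × -0.1115 = -0.1217.
cos φ cos δ sin H_s = 0.6521 × 0.9938 × 0.9915 = 0.6425.
Q̄ = (1362/π) × (-0.1217 + 0.6425) = 433.54 × 0.5208 = 225.79 W/m².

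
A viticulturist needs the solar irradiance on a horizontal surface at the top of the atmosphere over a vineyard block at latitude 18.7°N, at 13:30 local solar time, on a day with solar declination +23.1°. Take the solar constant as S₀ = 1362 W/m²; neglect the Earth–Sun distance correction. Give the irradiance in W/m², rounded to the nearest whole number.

1268 W/m²

Hour angle H = 15° × (13.5 − 12) = 22.50°.
cos θ_z = sin(18.7°) sin(23.1°) + cos(18.7°) cos(23.1°) cos(22.50°) = 0.1258 + 0.8049 = 0.9307.
Top-of-atmosphere irradiance = S₀ cos θ_z = 1362 × 0.9307 = 1267.61 W/m².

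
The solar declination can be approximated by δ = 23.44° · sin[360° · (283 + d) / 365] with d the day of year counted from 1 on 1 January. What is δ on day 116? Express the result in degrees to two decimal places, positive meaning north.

+12.95°

360 × (283 + 116) / 365 = 393.534°; sin(393.534°) = 0.5524.
δ = 23.44 × 0.5524 = 12.948° ≈ +12.95°.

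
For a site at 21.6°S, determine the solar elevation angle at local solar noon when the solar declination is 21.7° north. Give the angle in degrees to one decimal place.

46.7°

At local solar noon the hour angle is zero, so the elevation is 90° − |φ − δ| = 90° − |-21.6° − (21.7°)| = 90° − 43.3° = 46.7°.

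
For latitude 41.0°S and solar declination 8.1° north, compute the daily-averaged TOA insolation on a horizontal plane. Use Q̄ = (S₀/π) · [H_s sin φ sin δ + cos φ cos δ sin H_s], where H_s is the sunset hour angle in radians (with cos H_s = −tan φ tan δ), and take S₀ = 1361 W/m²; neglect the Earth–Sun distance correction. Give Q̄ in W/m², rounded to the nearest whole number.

263 W/m²

cos H_s = −tan(-41.0°) · tan(8.1°) = 0.1237, so H_s = arccos(0.1237) = 82.89°. In radians, H_s = 1.4467.
H_s sin φ sin δ = 1.4467 × -0.6561 × 0.1409 = -0.1337.
cos φ cos δ sin H_s = 0.7547 × 0.9900 × 0.9923 = 0.7414.
Q̄ = (1361/π) × (-0.1337 + 0.7414) = 433.22 × 0.6077 = 263.27 W/m².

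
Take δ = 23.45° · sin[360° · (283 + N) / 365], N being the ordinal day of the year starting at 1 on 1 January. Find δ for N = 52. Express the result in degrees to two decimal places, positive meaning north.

-11.58°

360 × (283 + 52) / 365 = 330.411°; sin(330.411°) = -0.4938.
δ = 23.45 × -0.4938 = -11.580° ≈ -11.58°.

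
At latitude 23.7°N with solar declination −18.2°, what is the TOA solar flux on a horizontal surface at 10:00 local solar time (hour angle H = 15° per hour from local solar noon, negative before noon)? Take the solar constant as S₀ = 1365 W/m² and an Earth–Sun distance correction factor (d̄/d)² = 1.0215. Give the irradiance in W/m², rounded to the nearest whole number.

875 W/m²

Hour angle H = 15° × (10 − 12) = -30.00°.
cos θ_z = sin(23.7°) sin(-18.2°) + cos(23.7°) cos(-18.2°) cos(-30.00°) = -0.1255 + 0.7533 = 0.6278.
Top-of-atmosphere irradiance = S₀ (d̄/d)² cos θ_z = 1365 × 1.0215 × 0.6278 = 875.37 W/m².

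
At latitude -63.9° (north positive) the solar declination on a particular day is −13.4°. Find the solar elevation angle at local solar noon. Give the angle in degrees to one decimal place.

39.5°

At local solar noon the hour angle is zero, so the elevation is 90° − |φ − δ| = 90° − |-63.9° − (-13.4°)| = 90° − 50.5° = 39.5°.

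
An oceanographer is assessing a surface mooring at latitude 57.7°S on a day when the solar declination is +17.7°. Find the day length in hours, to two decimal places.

cos H_s = −tan(-57.7°) · tan(17.7°) = 0.5048, so H_s = arccos(0.5048) = 59.68°.
Day length = 2 H_s / 15° h⁻¹ = 119.36° / 15 = 7.957 h.

7.96 hours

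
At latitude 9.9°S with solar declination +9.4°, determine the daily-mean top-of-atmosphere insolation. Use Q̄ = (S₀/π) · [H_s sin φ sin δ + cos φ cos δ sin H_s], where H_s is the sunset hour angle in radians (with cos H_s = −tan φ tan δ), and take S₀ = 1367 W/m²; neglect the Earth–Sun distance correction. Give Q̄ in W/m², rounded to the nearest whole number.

404 W/m²

cos H_s = −tan(-9.9°) · tan(9.4°) = 0.0289, so H_s = arccos(0.0289) = 88.34°. In radians, H_s = 1.5418.
H_s sin φ sin δ = 1.5418 × -0.1719 × 0.1633 = -0.0433.
cos φ cos δ sin H_s = 0.9851 × 0.9866 × 0.9996 = 0.9715.
Q̄ = (1367/π) × (-0.0433 + 0.9715) = 435.13 × 0.9282 = 403.89 W/m².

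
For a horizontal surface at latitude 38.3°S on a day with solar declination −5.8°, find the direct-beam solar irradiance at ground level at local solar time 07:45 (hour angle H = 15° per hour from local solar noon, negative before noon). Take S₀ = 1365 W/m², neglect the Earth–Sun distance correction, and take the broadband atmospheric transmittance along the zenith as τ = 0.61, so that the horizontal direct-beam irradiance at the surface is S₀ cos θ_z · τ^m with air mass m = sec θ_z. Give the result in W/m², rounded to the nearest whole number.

166 W/m²

Hour angle H = 15° × (7.75 − 12) = -63.75°.
cos θ_z = sin φ sin δ + cos φ cos δ cos H = (-0.6198)(-0.1011) + (0.7848)(0.9949)(0.4423) = 0.4080.
Air mass m = 1/cos θ_z = 1/0.4080 = 2.451; τ^m = 0.61^2.451 = 0.2977.
Surface direct beam = 1365 × 0.4080 × 0.2977 = 165.80 W/m².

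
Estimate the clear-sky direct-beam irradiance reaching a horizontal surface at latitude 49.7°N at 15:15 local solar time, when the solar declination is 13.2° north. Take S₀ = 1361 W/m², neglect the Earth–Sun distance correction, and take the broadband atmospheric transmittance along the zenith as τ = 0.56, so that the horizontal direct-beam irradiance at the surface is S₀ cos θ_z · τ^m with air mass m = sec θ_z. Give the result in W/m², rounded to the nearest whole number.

Hour angle H = 15° × (15.25 − 12) = 48.75°.
cos θ_z = sin φ sin δ + cos φ cos δ cos H = (0.7627)(0.2284) + (0.6468)(0.9736)(0.6593) = 0.5894.
Air mass m = 1/cos θ_z = 1/0.5894 = 1.697; τ^m = 0.56^1.697 = 0.3738.
Surface direct beam = 1361 × 0.5894 × 0.3738 = 299.85 W/m².

300 W/m²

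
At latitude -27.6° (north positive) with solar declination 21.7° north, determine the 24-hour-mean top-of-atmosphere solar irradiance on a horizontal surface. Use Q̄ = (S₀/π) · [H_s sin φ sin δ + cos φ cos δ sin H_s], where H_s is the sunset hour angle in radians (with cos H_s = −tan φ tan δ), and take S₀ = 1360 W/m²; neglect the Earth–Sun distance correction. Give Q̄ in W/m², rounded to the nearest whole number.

cos H_s = −tan(-27.6°) · tan(21.7°) = 0.2080, so H_s = arccos(0.2080) = 77.99°. In radians, H_s = 1.3612.
H_s sin φ sin δ = 1.3612 × -0.4633 × 0.3697 = -0.2331.
cos φ cos δ sin H_s = 0.8862 × 0.9291 × 0.9781 = 0.8053.
Q̄ = (1360/π) × (-0.2331 + 0.8053) = 432.90 × 0.5722 = 247.71 W/m².

248 W/m²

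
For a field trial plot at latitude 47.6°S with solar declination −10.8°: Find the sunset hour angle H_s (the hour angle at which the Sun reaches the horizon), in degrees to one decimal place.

102.1°

cos H_s = −tan(-47.6°) · tan(-10.8°) = -0.2089, so H_s = arccos(-0.2089) = 102.06°.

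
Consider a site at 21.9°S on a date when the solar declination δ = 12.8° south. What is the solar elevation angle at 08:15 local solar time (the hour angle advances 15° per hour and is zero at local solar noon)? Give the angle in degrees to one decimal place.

Hour angle H = 15° × (8.25 − 12) = -56.25°.
With φ = -21.9°, δ = -12.8°, H = -56.25°: sin φ sin δ = 0.0826, cos φ cos δ cos H = 0.5027, so cos θ_z = 0.5853.
θ_z = arccos(0.5853) = 54.18°, so the elevation is 90° − 54.18° = 35.82°.

35.8°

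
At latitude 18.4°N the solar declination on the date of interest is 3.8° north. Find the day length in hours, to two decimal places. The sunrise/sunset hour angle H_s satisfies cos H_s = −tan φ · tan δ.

The sunset hour angle satisfies cos H_s = −tan φ tan δ = -0.0221, giving H_s = 91.27°.
Day length = 2 H_s / 15° h⁻¹ = 182.54° / 15 = 12.169 h.

12.17 hours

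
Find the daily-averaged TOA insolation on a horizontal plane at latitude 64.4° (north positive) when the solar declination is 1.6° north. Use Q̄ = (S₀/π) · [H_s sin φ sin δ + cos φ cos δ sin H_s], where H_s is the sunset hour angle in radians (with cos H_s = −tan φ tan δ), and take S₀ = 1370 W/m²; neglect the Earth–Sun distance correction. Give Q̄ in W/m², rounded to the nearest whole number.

cos H_s = −tan(64.4°) · tan(1.6°) = -0.0583, so H_s = arccos(-0.0583) = 93.34°. In radians, H_s = 1.6291.
H_s sin φ sin δ = 1.6291 × 0.9018 × 0.0279 = 0.0410.
cos φ cos δ sin H_s = 0.4321 × 0.9996 × 0.9983 = 0.4312.
Q̄ = (1370/π) × (0.0410 + 0.4312) = 436.08 × 0.4722 = 205.92 W/m².

206 W/m²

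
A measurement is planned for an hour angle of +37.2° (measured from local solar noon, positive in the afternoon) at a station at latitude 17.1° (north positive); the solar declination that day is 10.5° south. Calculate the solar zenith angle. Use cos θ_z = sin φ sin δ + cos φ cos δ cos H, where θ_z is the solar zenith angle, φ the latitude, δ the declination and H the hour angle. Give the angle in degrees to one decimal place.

46.0°

cos θ_z = sin φ sin δ + cos φ cos δ cos H = (0.2940)(-0.1822) + (0.9558)(0.9833)(0.7965) = 0.6950.
θ_z = arccos(0.6950) = 45.97°.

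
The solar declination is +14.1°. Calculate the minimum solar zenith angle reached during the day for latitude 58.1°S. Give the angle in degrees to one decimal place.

At local solar noon the hour angle is zero, so the zenith angle is |φ − δ| = |-58.1° − (14.1°)| = 72.2°.

72.2°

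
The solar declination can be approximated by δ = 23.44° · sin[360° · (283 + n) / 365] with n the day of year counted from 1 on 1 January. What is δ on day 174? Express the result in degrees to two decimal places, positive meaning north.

360 × (283 + 174) / 365 = 450.740°; sin(450.740°) = 0.9999.
δ = 23.44 × 0.9999 = 23.438° ≈ +23.44°.

+23.44°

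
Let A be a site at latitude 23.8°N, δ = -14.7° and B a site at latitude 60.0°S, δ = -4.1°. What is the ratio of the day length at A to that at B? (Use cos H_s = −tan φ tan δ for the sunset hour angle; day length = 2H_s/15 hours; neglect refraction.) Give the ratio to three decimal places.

A: H_s = arccos(−tan 23.8° · tan -14.7°) = 83.36°, so 2H_s/15 = 11.1147 h.
B: H_s = arccos(−tan -60.0° · tan -4.1°) = 97.13°, so 2H_s/15 = 12.9507 h.
Ratio A/B = 11.1147 / 12.9507 = 0.8582.

0.858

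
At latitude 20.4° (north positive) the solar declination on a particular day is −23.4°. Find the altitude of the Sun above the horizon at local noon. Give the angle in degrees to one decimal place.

46.2°

At local solar noon the hour angle is zero, so the elevation is 90° − |φ − δ| = 90° − |20.4° − (-23.4°)| = 90° − 43.8° = 46.2°.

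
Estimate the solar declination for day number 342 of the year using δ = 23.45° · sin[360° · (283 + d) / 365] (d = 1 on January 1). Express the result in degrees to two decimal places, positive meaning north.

-22.80°

360 × (283 + 342) / 365 = 616.438°; sin(616.438°) = -0.9721.
δ = 23.45 × -0.9721 = -22.796° ≈ -22.80°.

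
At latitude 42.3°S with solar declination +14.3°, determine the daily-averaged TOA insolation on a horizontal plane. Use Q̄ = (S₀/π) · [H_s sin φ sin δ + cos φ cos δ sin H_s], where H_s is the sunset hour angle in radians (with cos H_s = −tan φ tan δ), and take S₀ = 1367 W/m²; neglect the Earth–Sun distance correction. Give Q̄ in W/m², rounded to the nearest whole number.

207 W/m²

cos H_s = −tan(-42.3°) · tan(14.3°) = 0.2319, so H_s = arccos(0.2319) = 76.59°. In radians, H_s = 1.3367.
H_s sin φ sin δ = 1.3367 × -0.6730 × 0.2470 = -0.2222.
cos φ cos δ sin H_s = 0.7396 × 0.9690 × 0.9727 = 0.6971.
Q̄ = (1367/π) × (-0.2222 + 0.6971) = 435.13 × 0.4749 = 206.64 W/m².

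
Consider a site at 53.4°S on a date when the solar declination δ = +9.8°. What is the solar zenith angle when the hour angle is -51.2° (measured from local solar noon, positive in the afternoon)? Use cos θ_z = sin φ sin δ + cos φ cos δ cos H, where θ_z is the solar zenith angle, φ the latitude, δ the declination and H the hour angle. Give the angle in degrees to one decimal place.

76.6°

cos θ_z = sin(-53.4°) sin(9.8°) + cos(-53.4°) cos(9.8°) cos(-51.20°) = -0.1366 + 0.3681 = 0.2315.
θ_z = arccos(0.2315) = 76.61°.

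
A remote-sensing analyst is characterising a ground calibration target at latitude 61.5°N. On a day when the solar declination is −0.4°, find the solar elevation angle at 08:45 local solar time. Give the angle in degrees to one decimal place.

Hour angle H = 15° × (8.75 − 12) = -48.75°.
With φ = 61.5°, δ = -0.4°, H = -48.75°: sin φ sin δ = -0.0061, cos φ cos δ cos H = 0.3146, so cos θ_z = 0.3085.
θ_z = arccos(0.3085) = 72.03°, so the elevation is 90° − 72.03° = 17.97°.

18.0°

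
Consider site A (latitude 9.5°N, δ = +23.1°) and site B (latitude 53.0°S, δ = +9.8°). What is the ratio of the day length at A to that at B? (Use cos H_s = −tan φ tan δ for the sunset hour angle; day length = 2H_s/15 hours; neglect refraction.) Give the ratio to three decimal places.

A: H_s = arccos(−tan 9.5° · tan 23.1°) = 94.09°, so 2H_s/15 = 12.5453 h.
B: H_s = arccos(−tan -53.0° · tan 9.8°) = 76.75°, so 2H_s/15 = 10.2333 h.
Ratio A/B = 12.5453 / 10.2333 = 1.2259.

1.226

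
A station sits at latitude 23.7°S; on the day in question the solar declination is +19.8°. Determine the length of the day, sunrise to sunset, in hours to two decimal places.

10.79 hours

cos H_s = −tan(-23.7°) · tan(19.8°) = 0.1580, so H_s = arccos(0.1580) = 80.91°.
Day length = 2 H_s / 15° h⁻¹ = 161.82° / 15 = 10.788 h.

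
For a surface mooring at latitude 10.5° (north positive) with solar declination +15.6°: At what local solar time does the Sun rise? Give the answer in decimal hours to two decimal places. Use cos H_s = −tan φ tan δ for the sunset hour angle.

The sunset hour angle satisfies cos H_s = −tan φ tan δ = -0.0517, giving H_s = 92.96°.
Sunrise is at 12 − H_s/15 = 12 − 6.197 = 5.803 h local solar time.

5.80 h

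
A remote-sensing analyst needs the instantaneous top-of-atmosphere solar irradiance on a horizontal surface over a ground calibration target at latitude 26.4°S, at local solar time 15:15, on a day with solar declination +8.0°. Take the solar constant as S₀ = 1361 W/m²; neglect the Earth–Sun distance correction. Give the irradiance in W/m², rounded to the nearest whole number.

Hour angle H = 15° × (15.25 − 12) = 48.75°.
cos θ_z = sin φ sin δ + cos φ cos δ cos H = (-0.4446)(0.1392) + (0.8957)(0.9903)(0.6593) = 0.5229.
Top-of-atmosphere irradiance = S₀ cos θ_z = 1361 × 0.5229 = 711.67 W/m².

712 W/m²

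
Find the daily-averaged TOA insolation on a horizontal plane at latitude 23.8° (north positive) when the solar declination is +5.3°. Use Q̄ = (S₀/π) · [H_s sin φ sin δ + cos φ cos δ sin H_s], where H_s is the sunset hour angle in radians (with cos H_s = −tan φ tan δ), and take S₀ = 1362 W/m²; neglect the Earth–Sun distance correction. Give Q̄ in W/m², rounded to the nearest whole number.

−tan φ tan δ = −(0.4411)(0.0928) = -0.0409; H_s = arccos(-0.0409) = 92.34°. In radians, H_s = 1.6116.
H_s sin φ sin δ = 1.6116 × 0.4035 × 0.0924 = 0.0601.
cos φ cos δ sin H_s = 0.9150 × 0.9957 × 0.9992 = 0.9103.
Q̄ = (1362/π) × (0.0601 + 0.9103) = 433.54 × 0.9704 = 420.71 W/m².

421 W/m²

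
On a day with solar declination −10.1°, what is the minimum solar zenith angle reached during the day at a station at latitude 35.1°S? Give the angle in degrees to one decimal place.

25.0°

At local solar noon the hour angle is zero, so the zenith angle is |φ − δ| = |-35.1° − (-10.1°)| = 25.0°.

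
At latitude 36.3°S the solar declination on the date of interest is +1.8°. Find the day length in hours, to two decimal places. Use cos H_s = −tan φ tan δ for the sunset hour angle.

11.82 hours

cos H_s = −tan(-36.3°) · tan(1.8°) = 0.0231, so H_s = arccos(0.0231) = 88.68°.
Day length = 2 H_s / 15° h⁻¹ = 177.36° / 15 = 11.824 h.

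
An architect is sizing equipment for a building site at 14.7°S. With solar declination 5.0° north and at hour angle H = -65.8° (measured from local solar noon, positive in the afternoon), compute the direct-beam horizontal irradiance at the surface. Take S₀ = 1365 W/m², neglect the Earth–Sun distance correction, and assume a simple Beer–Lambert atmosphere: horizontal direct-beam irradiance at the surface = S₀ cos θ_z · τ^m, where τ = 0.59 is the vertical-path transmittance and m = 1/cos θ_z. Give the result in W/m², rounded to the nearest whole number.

124 W/m²

With φ = -14.7°, δ = 5.0°, H = -65.80°: sin φ sin δ = -0.0221, cos φ cos δ cos H = 0.3950, so cos θ_z = 0.3729.
Air mass m = 1/cos θ_z = 1/0.3729 = 2.682; τ^m = 0.59^2.682 = 0.2429.
Surface direct beam = 1365 × 0.3729 × 0.2429 = 123.64 W/m².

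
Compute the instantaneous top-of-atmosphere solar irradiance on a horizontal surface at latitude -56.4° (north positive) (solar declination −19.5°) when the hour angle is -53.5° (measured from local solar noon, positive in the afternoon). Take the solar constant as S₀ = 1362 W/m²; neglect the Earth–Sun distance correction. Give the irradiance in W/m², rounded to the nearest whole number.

801 W/m²

cos θ_z = sin(-56.4°) sin(-19.5°) + cos(-56.4°) cos(-19.5°) cos(-53.50°) = 0.2780 + 0.3103 = 0.5883.
Top-of-atmosphere irradiance = S₀ cos θ_z = 1362 × 0.5883 = 801.26 W/m².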